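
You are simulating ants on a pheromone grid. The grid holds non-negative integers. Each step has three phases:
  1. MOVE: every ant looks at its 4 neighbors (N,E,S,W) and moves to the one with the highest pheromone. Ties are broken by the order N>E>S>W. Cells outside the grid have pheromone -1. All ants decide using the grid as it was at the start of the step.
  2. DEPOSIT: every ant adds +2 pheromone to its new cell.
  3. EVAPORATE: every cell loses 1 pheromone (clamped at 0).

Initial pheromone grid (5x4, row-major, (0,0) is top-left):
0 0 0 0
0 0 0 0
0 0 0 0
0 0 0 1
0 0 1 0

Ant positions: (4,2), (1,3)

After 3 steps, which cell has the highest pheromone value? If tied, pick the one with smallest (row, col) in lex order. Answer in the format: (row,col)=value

Answer: (0,3)=1

Derivation:
Step 1: ant0:(4,2)->N->(3,2) | ant1:(1,3)->N->(0,3)
  grid max=1 at (0,3)
Step 2: ant0:(3,2)->N->(2,2) | ant1:(0,3)->S->(1,3)
  grid max=1 at (1,3)
Step 3: ant0:(2,2)->N->(1,2) | ant1:(1,3)->N->(0,3)
  grid max=1 at (0,3)
Final grid:
  0 0 0 1
  0 0 1 0
  0 0 0 0
  0 0 0 0
  0 0 0 0
Max pheromone 1 at (0,3)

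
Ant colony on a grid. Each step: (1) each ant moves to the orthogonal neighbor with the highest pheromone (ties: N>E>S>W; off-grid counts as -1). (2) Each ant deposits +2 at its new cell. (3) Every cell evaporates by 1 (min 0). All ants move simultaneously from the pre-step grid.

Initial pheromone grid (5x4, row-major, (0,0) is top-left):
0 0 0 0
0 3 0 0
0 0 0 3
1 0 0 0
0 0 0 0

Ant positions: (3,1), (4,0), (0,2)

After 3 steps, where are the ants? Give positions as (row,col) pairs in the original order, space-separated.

Step 1: ant0:(3,1)->W->(3,0) | ant1:(4,0)->N->(3,0) | ant2:(0,2)->E->(0,3)
  grid max=4 at (3,0)
Step 2: ant0:(3,0)->N->(2,0) | ant1:(3,0)->N->(2,0) | ant2:(0,3)->S->(1,3)
  grid max=3 at (2,0)
Step 3: ant0:(2,0)->S->(3,0) | ant1:(2,0)->S->(3,0) | ant2:(1,3)->S->(2,3)
  grid max=6 at (3,0)

(3,0) (3,0) (2,3)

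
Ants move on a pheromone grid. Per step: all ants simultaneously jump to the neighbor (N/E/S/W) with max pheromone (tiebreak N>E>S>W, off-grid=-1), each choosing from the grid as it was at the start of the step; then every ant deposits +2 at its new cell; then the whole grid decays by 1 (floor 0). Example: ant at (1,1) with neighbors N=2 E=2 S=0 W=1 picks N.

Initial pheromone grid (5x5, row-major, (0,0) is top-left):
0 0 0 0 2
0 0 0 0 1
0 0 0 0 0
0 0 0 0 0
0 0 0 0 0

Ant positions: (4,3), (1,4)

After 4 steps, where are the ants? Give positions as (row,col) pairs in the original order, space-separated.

Step 1: ant0:(4,3)->N->(3,3) | ant1:(1,4)->N->(0,4)
  grid max=3 at (0,4)
Step 2: ant0:(3,3)->N->(2,3) | ant1:(0,4)->S->(1,4)
  grid max=2 at (0,4)
Step 3: ant0:(2,3)->N->(1,3) | ant1:(1,4)->N->(0,4)
  grid max=3 at (0,4)
Step 4: ant0:(1,3)->N->(0,3) | ant1:(0,4)->S->(1,4)
  grid max=2 at (0,4)

(0,3) (1,4)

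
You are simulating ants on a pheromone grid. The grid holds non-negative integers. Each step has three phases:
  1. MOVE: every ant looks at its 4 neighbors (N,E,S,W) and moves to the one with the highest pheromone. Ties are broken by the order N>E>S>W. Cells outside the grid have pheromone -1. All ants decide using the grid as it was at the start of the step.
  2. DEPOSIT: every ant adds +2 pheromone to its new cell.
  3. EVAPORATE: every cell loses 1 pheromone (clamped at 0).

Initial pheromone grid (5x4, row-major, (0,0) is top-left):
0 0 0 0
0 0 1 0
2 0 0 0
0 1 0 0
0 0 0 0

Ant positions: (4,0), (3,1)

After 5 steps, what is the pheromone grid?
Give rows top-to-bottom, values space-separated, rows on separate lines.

After step 1: ants at (3,0),(2,1)
  0 0 0 0
  0 0 0 0
  1 1 0 0
  1 0 0 0
  0 0 0 0
After step 2: ants at (2,0),(2,0)
  0 0 0 0
  0 0 0 0
  4 0 0 0
  0 0 0 0
  0 0 0 0
After step 3: ants at (1,0),(1,0)
  0 0 0 0
  3 0 0 0
  3 0 0 0
  0 0 0 0
  0 0 0 0
After step 4: ants at (2,0),(2,0)
  0 0 0 0
  2 0 0 0
  6 0 0 0
  0 0 0 0
  0 0 0 0
After step 5: ants at (1,0),(1,0)
  0 0 0 0
  5 0 0 0
  5 0 0 0
  0 0 0 0
  0 0 0 0

0 0 0 0
5 0 0 0
5 0 0 0
0 0 0 0
0 0 0 0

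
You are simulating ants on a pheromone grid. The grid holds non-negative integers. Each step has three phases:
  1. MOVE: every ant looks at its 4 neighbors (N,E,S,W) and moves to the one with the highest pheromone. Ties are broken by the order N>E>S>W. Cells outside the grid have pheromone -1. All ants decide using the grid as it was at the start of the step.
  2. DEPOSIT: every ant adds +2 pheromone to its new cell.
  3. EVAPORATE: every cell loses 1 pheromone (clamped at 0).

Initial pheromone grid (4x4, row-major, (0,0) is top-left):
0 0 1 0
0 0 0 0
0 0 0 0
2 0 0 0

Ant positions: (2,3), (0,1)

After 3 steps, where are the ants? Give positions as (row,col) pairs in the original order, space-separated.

Step 1: ant0:(2,3)->N->(1,3) | ant1:(0,1)->E->(0,2)
  grid max=2 at (0,2)
Step 2: ant0:(1,3)->N->(0,3) | ant1:(0,2)->E->(0,3)
  grid max=3 at (0,3)
Step 3: ant0:(0,3)->W->(0,2) | ant1:(0,3)->W->(0,2)
  grid max=4 at (0,2)

(0,2) (0,2)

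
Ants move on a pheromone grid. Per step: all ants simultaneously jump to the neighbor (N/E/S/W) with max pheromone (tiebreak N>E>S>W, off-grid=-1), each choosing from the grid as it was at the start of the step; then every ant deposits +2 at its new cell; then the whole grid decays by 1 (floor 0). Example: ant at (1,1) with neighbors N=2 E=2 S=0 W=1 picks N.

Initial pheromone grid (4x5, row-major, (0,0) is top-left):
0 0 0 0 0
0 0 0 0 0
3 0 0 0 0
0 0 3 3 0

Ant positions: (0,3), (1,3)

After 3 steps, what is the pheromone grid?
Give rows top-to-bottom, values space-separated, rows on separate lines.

After step 1: ants at (0,4),(0,3)
  0 0 0 1 1
  0 0 0 0 0
  2 0 0 0 0
  0 0 2 2 0
After step 2: ants at (0,3),(0,4)
  0 0 0 2 2
  0 0 0 0 0
  1 0 0 0 0
  0 0 1 1 0
After step 3: ants at (0,4),(0,3)
  0 0 0 3 3
  0 0 0 0 0
  0 0 0 0 0
  0 0 0 0 0

0 0 0 3 3
0 0 0 0 0
0 0 0 0 0
0 0 0 0 0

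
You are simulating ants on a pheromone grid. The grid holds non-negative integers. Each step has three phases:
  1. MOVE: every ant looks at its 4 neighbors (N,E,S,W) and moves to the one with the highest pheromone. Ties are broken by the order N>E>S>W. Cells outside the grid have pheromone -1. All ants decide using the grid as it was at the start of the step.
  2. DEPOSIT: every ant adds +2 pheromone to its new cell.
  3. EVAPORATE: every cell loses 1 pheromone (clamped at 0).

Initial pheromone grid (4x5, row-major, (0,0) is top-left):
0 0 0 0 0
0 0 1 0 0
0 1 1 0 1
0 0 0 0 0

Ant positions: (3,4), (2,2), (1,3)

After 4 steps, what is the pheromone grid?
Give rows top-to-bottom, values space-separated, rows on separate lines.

After step 1: ants at (2,4),(1,2),(1,2)
  0 0 0 0 0
  0 0 4 0 0
  0 0 0 0 2
  0 0 0 0 0
After step 2: ants at (1,4),(0,2),(0,2)
  0 0 3 0 0
  0 0 3 0 1
  0 0 0 0 1
  0 0 0 0 0
After step 3: ants at (2,4),(1,2),(1,2)
  0 0 2 0 0
  0 0 6 0 0
  0 0 0 0 2
  0 0 0 0 0
After step 4: ants at (1,4),(0,2),(0,2)
  0 0 5 0 0
  0 0 5 0 1
  0 0 0 0 1
  0 0 0 0 0

0 0 5 0 0
0 0 5 0 1
0 0 0 0 1
0 0 0 0 0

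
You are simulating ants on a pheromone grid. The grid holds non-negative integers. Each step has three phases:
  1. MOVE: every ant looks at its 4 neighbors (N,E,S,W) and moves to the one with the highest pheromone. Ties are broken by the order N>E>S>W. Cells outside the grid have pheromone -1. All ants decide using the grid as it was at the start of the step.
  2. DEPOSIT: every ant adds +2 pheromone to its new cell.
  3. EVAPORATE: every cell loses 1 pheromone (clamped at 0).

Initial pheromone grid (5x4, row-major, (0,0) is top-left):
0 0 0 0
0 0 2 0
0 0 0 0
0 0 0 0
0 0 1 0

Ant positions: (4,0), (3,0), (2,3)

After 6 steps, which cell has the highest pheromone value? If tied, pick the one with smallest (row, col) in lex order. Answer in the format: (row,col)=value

Answer: (2,0)=6

Derivation:
Step 1: ant0:(4,0)->N->(3,0) | ant1:(3,0)->N->(2,0) | ant2:(2,3)->N->(1,3)
  grid max=1 at (1,2)
Step 2: ant0:(3,0)->N->(2,0) | ant1:(2,0)->S->(3,0) | ant2:(1,3)->W->(1,2)
  grid max=2 at (1,2)
Step 3: ant0:(2,0)->S->(3,0) | ant1:(3,0)->N->(2,0) | ant2:(1,2)->N->(0,2)
  grid max=3 at (2,0)
Step 4: ant0:(3,0)->N->(2,0) | ant1:(2,0)->S->(3,0) | ant2:(0,2)->S->(1,2)
  grid max=4 at (2,0)
Step 5: ant0:(2,0)->S->(3,0) | ant1:(3,0)->N->(2,0) | ant2:(1,2)->N->(0,2)
  grid max=5 at (2,0)
Step 6: ant0:(3,0)->N->(2,0) | ant1:(2,0)->S->(3,0) | ant2:(0,2)->S->(1,2)
  grid max=6 at (2,0)
Final grid:
  0 0 0 0
  0 0 2 0
  6 0 0 0
  6 0 0 0
  0 0 0 0
Max pheromone 6 at (2,0)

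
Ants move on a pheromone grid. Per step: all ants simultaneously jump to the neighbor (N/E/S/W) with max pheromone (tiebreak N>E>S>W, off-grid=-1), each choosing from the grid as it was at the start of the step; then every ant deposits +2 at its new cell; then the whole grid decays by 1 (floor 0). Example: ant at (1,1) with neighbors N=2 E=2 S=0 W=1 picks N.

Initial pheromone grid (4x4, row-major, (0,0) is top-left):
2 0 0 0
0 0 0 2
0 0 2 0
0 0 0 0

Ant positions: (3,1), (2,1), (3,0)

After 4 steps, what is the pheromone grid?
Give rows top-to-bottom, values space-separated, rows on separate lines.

After step 1: ants at (2,1),(2,2),(2,0)
  1 0 0 0
  0 0 0 1
  1 1 3 0
  0 0 0 0
After step 2: ants at (2,2),(2,1),(2,1)
  0 0 0 0
  0 0 0 0
  0 4 4 0
  0 0 0 0
After step 3: ants at (2,1),(2,2),(2,2)
  0 0 0 0
  0 0 0 0
  0 5 7 0
  0 0 0 0
After step 4: ants at (2,2),(2,1),(2,1)
  0 0 0 0
  0 0 0 0
  0 8 8 0
  0 0 0 0

0 0 0 0
0 0 0 0
0 8 8 0
0 0 0 0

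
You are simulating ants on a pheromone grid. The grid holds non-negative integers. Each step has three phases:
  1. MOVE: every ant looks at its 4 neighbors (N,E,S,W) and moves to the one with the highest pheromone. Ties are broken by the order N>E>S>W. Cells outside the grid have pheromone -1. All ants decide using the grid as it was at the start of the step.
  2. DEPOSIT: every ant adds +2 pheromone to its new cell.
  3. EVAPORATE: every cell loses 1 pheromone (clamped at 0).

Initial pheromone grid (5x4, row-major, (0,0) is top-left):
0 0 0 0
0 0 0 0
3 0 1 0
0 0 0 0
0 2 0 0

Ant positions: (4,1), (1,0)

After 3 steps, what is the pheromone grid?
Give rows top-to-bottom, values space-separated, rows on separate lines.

After step 1: ants at (3,1),(2,0)
  0 0 0 0
  0 0 0 0
  4 0 0 0
  0 1 0 0
  0 1 0 0
After step 2: ants at (4,1),(1,0)
  0 0 0 0
  1 0 0 0
  3 0 0 0
  0 0 0 0
  0 2 0 0
After step 3: ants at (3,1),(2,0)
  0 0 0 0
  0 0 0 0
  4 0 0 0
  0 1 0 0
  0 1 0 0

0 0 0 0
0 0 0 0
4 0 0 0
0 1 0 0
0 1 0 0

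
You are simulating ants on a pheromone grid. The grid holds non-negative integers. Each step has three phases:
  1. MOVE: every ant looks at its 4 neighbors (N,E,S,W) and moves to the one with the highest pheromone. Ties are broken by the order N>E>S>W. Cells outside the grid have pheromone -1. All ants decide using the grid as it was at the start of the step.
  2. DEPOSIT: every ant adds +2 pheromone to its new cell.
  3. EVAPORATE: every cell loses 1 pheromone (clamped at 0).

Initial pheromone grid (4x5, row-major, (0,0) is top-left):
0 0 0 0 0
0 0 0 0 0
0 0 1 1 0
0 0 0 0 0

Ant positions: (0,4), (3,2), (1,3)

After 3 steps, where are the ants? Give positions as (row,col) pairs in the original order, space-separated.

Step 1: ant0:(0,4)->S->(1,4) | ant1:(3,2)->N->(2,2) | ant2:(1,3)->S->(2,3)
  grid max=2 at (2,2)
Step 2: ant0:(1,4)->N->(0,4) | ant1:(2,2)->E->(2,3) | ant2:(2,3)->W->(2,2)
  grid max=3 at (2,2)
Step 3: ant0:(0,4)->S->(1,4) | ant1:(2,3)->W->(2,2) | ant2:(2,2)->E->(2,3)
  grid max=4 at (2,2)

(1,4) (2,2) (2,3)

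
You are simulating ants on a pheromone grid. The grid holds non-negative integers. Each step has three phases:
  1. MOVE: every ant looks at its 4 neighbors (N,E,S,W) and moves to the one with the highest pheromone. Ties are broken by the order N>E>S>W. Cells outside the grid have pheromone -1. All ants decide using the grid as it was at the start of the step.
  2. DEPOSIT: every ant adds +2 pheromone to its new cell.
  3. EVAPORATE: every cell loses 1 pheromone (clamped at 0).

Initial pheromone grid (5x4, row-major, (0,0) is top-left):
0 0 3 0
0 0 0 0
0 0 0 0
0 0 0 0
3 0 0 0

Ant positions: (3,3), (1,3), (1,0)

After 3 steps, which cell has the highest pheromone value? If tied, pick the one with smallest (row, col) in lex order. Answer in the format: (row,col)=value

Answer: (0,2)=4

Derivation:
Step 1: ant0:(3,3)->N->(2,3) | ant1:(1,3)->N->(0,3) | ant2:(1,0)->N->(0,0)
  grid max=2 at (0,2)
Step 2: ant0:(2,3)->N->(1,3) | ant1:(0,3)->W->(0,2) | ant2:(0,0)->E->(0,1)
  grid max=3 at (0,2)
Step 3: ant0:(1,3)->N->(0,3) | ant1:(0,2)->W->(0,1) | ant2:(0,1)->E->(0,2)
  grid max=4 at (0,2)
Final grid:
  0 2 4 1
  0 0 0 0
  0 0 0 0
  0 0 0 0
  0 0 0 0
Max pheromone 4 at (0,2)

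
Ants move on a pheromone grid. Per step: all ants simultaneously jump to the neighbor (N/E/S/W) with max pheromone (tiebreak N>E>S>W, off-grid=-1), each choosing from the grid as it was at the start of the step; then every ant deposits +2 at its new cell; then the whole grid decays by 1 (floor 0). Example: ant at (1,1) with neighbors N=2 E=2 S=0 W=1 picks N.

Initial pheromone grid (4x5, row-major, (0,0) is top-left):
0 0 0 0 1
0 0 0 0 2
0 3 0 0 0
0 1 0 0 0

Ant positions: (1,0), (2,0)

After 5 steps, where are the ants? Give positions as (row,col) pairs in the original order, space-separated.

Step 1: ant0:(1,0)->N->(0,0) | ant1:(2,0)->E->(2,1)
  grid max=4 at (2,1)
Step 2: ant0:(0,0)->E->(0,1) | ant1:(2,1)->N->(1,1)
  grid max=3 at (2,1)
Step 3: ant0:(0,1)->S->(1,1) | ant1:(1,1)->S->(2,1)
  grid max=4 at (2,1)
Step 4: ant0:(1,1)->S->(2,1) | ant1:(2,1)->N->(1,1)
  grid max=5 at (2,1)
Step 5: ant0:(2,1)->N->(1,1) | ant1:(1,1)->S->(2,1)
  grid max=6 at (2,1)

(1,1) (2,1)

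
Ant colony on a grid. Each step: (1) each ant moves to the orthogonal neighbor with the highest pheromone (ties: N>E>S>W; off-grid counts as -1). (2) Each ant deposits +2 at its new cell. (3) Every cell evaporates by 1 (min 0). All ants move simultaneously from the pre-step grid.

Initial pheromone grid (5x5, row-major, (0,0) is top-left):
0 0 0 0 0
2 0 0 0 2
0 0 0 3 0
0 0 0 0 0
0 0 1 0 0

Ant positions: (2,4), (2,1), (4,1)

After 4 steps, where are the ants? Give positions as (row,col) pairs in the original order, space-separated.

Step 1: ant0:(2,4)->W->(2,3) | ant1:(2,1)->N->(1,1) | ant2:(4,1)->E->(4,2)
  grid max=4 at (2,3)
Step 2: ant0:(2,3)->N->(1,3) | ant1:(1,1)->W->(1,0) | ant2:(4,2)->N->(3,2)
  grid max=3 at (2,3)
Step 3: ant0:(1,3)->S->(2,3) | ant1:(1,0)->N->(0,0) | ant2:(3,2)->S->(4,2)
  grid max=4 at (2,3)
Step 4: ant0:(2,3)->N->(1,3) | ant1:(0,0)->S->(1,0) | ant2:(4,2)->N->(3,2)
  grid max=3 at (2,3)

(1,3) (1,0) (3,2)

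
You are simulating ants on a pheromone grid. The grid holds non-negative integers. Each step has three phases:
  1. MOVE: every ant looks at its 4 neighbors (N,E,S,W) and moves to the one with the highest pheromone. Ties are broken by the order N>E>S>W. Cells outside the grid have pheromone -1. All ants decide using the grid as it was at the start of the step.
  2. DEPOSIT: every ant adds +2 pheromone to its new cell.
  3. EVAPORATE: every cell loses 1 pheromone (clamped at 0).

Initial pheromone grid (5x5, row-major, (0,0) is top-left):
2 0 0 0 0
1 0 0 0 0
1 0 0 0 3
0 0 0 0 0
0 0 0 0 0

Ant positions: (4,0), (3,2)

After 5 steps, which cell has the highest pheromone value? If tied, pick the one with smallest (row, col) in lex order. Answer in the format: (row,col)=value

Answer: (0,1)=1

Derivation:
Step 1: ant0:(4,0)->N->(3,0) | ant1:(3,2)->N->(2,2)
  grid max=2 at (2,4)
Step 2: ant0:(3,0)->N->(2,0) | ant1:(2,2)->N->(1,2)
  grid max=1 at (1,2)
Step 3: ant0:(2,0)->N->(1,0) | ant1:(1,2)->N->(0,2)
  grid max=1 at (0,2)
Step 4: ant0:(1,0)->N->(0,0) | ant1:(0,2)->E->(0,3)
  grid max=1 at (0,0)
Step 5: ant0:(0,0)->E->(0,1) | ant1:(0,3)->E->(0,4)
  grid max=1 at (0,1)
Final grid:
  0 1 0 0 1
  0 0 0 0 0
  0 0 0 0 0
  0 0 0 0 0
  0 0 0 0 0
Max pheromone 1 at (0,1)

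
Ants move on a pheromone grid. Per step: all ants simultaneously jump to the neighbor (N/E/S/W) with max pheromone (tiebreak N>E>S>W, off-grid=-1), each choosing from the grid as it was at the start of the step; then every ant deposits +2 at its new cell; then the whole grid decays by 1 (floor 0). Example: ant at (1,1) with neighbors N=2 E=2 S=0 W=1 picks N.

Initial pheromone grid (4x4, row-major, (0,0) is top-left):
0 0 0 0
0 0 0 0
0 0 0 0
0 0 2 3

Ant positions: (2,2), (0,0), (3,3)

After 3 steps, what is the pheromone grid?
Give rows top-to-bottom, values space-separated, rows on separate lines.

After step 1: ants at (3,2),(0,1),(3,2)
  0 1 0 0
  0 0 0 0
  0 0 0 0
  0 0 5 2
After step 2: ants at (3,3),(0,2),(3,3)
  0 0 1 0
  0 0 0 0
  0 0 0 0
  0 0 4 5
After step 3: ants at (3,2),(0,3),(3,2)
  0 0 0 1
  0 0 0 0
  0 0 0 0
  0 0 7 4

0 0 0 1
0 0 0 0
0 0 0 0
0 0 7 4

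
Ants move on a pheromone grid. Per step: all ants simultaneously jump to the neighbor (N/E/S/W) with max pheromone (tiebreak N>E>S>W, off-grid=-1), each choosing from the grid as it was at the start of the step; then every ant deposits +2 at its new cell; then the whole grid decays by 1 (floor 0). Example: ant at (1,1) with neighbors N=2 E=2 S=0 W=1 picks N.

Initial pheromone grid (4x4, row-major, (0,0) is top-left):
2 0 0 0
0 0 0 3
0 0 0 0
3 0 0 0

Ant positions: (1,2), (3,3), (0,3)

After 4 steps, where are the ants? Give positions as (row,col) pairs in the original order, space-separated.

Step 1: ant0:(1,2)->E->(1,3) | ant1:(3,3)->N->(2,3) | ant2:(0,3)->S->(1,3)
  grid max=6 at (1,3)
Step 2: ant0:(1,3)->S->(2,3) | ant1:(2,3)->N->(1,3) | ant2:(1,3)->S->(2,3)
  grid max=7 at (1,3)
Step 3: ant0:(2,3)->N->(1,3) | ant1:(1,3)->S->(2,3) | ant2:(2,3)->N->(1,3)
  grid max=10 at (1,3)
Step 4: ant0:(1,3)->S->(2,3) | ant1:(2,3)->N->(1,3) | ant2:(1,3)->S->(2,3)
  grid max=11 at (1,3)

(2,3) (1,3) (2,3)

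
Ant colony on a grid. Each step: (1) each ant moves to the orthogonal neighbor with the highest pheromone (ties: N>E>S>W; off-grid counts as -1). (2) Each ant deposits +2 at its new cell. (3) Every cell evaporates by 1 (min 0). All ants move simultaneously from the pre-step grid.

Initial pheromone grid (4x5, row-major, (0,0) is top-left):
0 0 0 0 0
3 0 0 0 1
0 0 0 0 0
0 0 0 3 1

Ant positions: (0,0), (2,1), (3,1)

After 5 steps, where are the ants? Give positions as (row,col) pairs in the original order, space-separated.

Step 1: ant0:(0,0)->S->(1,0) | ant1:(2,1)->N->(1,1) | ant2:(3,1)->N->(2,1)
  grid max=4 at (1,0)
Step 2: ant0:(1,0)->E->(1,1) | ant1:(1,1)->W->(1,0) | ant2:(2,1)->N->(1,1)
  grid max=5 at (1,0)
Step 3: ant0:(1,1)->W->(1,0) | ant1:(1,0)->E->(1,1) | ant2:(1,1)->W->(1,0)
  grid max=8 at (1,0)
Step 4: ant0:(1,0)->E->(1,1) | ant1:(1,1)->W->(1,0) | ant2:(1,0)->E->(1,1)
  grid max=9 at (1,0)
Step 5: ant0:(1,1)->W->(1,0) | ant1:(1,0)->E->(1,1) | ant2:(1,1)->W->(1,0)
  grid max=12 at (1,0)

(1,0) (1,1) (1,0)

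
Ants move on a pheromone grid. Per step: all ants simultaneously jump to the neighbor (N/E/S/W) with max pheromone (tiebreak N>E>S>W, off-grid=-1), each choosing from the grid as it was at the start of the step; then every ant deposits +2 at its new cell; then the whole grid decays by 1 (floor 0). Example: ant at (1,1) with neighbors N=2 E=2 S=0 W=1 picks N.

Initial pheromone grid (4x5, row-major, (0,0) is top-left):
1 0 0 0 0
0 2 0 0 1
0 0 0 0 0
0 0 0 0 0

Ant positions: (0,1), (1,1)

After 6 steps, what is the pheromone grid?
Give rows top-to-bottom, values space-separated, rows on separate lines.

After step 1: ants at (1,1),(0,1)
  0 1 0 0 0
  0 3 0 0 0
  0 0 0 0 0
  0 0 0 0 0
After step 2: ants at (0,1),(1,1)
  0 2 0 0 0
  0 4 0 0 0
  0 0 0 0 0
  0 0 0 0 0
After step 3: ants at (1,1),(0,1)
  0 3 0 0 0
  0 5 0 0 0
  0 0 0 0 0
  0 0 0 0 0
After step 4: ants at (0,1),(1,1)
  0 4 0 0 0
  0 6 0 0 0
  0 0 0 0 0
  0 0 0 0 0
After step 5: ants at (1,1),(0,1)
  0 5 0 0 0
  0 7 0 0 0
  0 0 0 0 0
  0 0 0 0 0
After step 6: ants at (0,1),(1,1)
  0 6 0 0 0
  0 8 0 0 0
  0 0 0 0 0
  0 0 0 0 0

0 6 0 0 0
0 8 0 0 0
0 0 0 0 0
0 0 0 0 0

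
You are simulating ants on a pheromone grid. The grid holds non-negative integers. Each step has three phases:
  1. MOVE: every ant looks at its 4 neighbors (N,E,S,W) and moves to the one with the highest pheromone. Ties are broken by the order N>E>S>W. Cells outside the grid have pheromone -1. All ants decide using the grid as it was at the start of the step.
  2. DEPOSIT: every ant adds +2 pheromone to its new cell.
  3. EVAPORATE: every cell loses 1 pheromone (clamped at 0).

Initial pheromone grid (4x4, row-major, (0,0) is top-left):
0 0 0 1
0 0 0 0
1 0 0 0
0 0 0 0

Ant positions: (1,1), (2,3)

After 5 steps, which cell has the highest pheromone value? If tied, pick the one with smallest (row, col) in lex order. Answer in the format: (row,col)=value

Answer: (0,2)=4

Derivation:
Step 1: ant0:(1,1)->N->(0,1) | ant1:(2,3)->N->(1,3)
  grid max=1 at (0,1)
Step 2: ant0:(0,1)->E->(0,2) | ant1:(1,3)->N->(0,3)
  grid max=1 at (0,2)
Step 3: ant0:(0,2)->E->(0,3) | ant1:(0,3)->W->(0,2)
  grid max=2 at (0,2)
Step 4: ant0:(0,3)->W->(0,2) | ant1:(0,2)->E->(0,3)
  grid max=3 at (0,2)
Step 5: ant0:(0,2)->E->(0,3) | ant1:(0,3)->W->(0,2)
  grid max=4 at (0,2)
Final grid:
  0 0 4 4
  0 0 0 0
  0 0 0 0
  0 0 0 0
Max pheromone 4 at (0,2)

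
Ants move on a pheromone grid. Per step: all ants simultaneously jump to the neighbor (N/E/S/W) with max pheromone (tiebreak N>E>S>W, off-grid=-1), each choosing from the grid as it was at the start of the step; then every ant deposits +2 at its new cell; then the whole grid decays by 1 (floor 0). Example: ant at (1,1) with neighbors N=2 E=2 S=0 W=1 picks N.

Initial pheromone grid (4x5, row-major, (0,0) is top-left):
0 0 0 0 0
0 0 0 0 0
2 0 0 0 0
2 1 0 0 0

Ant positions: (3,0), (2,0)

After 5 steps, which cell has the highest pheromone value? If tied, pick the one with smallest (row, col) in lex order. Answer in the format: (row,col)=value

Step 1: ant0:(3,0)->N->(2,0) | ant1:(2,0)->S->(3,0)
  grid max=3 at (2,0)
Step 2: ant0:(2,0)->S->(3,0) | ant1:(3,0)->N->(2,0)
  grid max=4 at (2,0)
Step 3: ant0:(3,0)->N->(2,0) | ant1:(2,0)->S->(3,0)
  grid max=5 at (2,0)
Step 4: ant0:(2,0)->S->(3,0) | ant1:(3,0)->N->(2,0)
  grid max=6 at (2,0)
Step 5: ant0:(3,0)->N->(2,0) | ant1:(2,0)->S->(3,0)
  grid max=7 at (2,0)
Final grid:
  0 0 0 0 0
  0 0 0 0 0
  7 0 0 0 0
  7 0 0 0 0
Max pheromone 7 at (2,0)

Answer: (2,0)=7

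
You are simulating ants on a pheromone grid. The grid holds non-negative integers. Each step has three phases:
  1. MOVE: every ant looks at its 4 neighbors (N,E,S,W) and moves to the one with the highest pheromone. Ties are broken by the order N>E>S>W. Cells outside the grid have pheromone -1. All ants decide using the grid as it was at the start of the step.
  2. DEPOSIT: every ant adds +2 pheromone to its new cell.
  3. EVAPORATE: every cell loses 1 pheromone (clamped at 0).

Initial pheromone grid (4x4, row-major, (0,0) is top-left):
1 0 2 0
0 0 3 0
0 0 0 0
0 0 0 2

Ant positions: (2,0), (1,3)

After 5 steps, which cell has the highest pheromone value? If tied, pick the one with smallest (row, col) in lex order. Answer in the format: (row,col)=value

Step 1: ant0:(2,0)->N->(1,0) | ant1:(1,3)->W->(1,2)
  grid max=4 at (1,2)
Step 2: ant0:(1,0)->N->(0,0) | ant1:(1,2)->N->(0,2)
  grid max=3 at (1,2)
Step 3: ant0:(0,0)->E->(0,1) | ant1:(0,2)->S->(1,2)
  grid max=4 at (1,2)
Step 4: ant0:(0,1)->E->(0,2) | ant1:(1,2)->N->(0,2)
  grid max=4 at (0,2)
Step 5: ant0:(0,2)->S->(1,2) | ant1:(0,2)->S->(1,2)
  grid max=6 at (1,2)
Final grid:
  0 0 3 0
  0 0 6 0
  0 0 0 0
  0 0 0 0
Max pheromone 6 at (1,2)

Answer: (1,2)=6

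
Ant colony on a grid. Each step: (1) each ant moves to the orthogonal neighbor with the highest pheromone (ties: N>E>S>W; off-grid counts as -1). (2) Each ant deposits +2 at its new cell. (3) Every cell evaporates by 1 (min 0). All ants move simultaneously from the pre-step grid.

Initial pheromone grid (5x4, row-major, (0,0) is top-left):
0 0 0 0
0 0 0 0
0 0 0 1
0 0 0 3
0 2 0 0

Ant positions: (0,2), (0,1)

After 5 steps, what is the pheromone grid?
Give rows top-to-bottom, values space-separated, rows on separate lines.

After step 1: ants at (0,3),(0,2)
  0 0 1 1
  0 0 0 0
  0 0 0 0
  0 0 0 2
  0 1 0 0
After step 2: ants at (0,2),(0,3)
  0 0 2 2
  0 0 0 0
  0 0 0 0
  0 0 0 1
  0 0 0 0
After step 3: ants at (0,3),(0,2)
  0 0 3 3
  0 0 0 0
  0 0 0 0
  0 0 0 0
  0 0 0 0
After step 4: ants at (0,2),(0,3)
  0 0 4 4
  0 0 0 0
  0 0 0 0
  0 0 0 0
  0 0 0 0
After step 5: ants at (0,3),(0,2)
  0 0 5 5
  0 0 0 0
  0 0 0 0
  0 0 0 0
  0 0 0 0

0 0 5 5
0 0 0 0
0 0 0 0
0 0 0 0
0 0 0 0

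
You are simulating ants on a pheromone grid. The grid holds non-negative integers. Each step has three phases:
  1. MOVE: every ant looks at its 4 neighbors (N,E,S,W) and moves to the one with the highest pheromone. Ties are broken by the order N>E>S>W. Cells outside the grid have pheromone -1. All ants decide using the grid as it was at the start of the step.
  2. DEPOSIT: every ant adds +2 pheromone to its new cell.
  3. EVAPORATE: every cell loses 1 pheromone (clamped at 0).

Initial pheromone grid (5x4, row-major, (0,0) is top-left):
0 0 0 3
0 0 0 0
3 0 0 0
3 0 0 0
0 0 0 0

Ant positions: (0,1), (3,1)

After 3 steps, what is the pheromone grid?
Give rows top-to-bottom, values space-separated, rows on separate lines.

After step 1: ants at (0,2),(3,0)
  0 0 1 2
  0 0 0 0
  2 0 0 0
  4 0 0 0
  0 0 0 0
After step 2: ants at (0,3),(2,0)
  0 0 0 3
  0 0 0 0
  3 0 0 0
  3 0 0 0
  0 0 0 0
After step 3: ants at (1,3),(3,0)
  0 0 0 2
  0 0 0 1
  2 0 0 0
  4 0 0 0
  0 0 0 0

0 0 0 2
0 0 0 1
2 0 0 0
4 0 0 0
0 0 0 0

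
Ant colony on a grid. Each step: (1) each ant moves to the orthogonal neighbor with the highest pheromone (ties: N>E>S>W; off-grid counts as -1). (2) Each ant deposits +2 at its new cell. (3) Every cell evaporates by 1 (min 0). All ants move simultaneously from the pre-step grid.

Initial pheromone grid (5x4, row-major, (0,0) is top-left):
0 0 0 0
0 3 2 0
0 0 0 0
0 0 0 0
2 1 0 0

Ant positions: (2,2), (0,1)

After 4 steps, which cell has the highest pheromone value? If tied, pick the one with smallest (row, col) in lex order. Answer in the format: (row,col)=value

Answer: (1,1)=7

Derivation:
Step 1: ant0:(2,2)->N->(1,2) | ant1:(0,1)->S->(1,1)
  grid max=4 at (1,1)
Step 2: ant0:(1,2)->W->(1,1) | ant1:(1,1)->E->(1,2)
  grid max=5 at (1,1)
Step 3: ant0:(1,1)->E->(1,2) | ant1:(1,2)->W->(1,1)
  grid max=6 at (1,1)
Step 4: ant0:(1,2)->W->(1,1) | ant1:(1,1)->E->(1,2)
  grid max=7 at (1,1)
Final grid:
  0 0 0 0
  0 7 6 0
  0 0 0 0
  0 0 0 0
  0 0 0 0
Max pheromone 7 at (1,1)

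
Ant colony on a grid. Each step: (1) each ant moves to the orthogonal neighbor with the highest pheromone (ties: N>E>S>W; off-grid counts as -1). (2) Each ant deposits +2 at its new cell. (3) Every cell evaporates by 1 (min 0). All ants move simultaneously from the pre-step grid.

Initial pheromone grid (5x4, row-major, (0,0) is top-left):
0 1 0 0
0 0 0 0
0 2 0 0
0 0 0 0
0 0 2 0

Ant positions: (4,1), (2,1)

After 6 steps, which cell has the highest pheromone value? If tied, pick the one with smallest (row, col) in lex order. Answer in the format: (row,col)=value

Answer: (2,1)=2

Derivation:
Step 1: ant0:(4,1)->E->(4,2) | ant1:(2,1)->N->(1,1)
  grid max=3 at (4,2)
Step 2: ant0:(4,2)->N->(3,2) | ant1:(1,1)->S->(2,1)
  grid max=2 at (2,1)
Step 3: ant0:(3,2)->S->(4,2) | ant1:(2,1)->N->(1,1)
  grid max=3 at (4,2)
Step 4: ant0:(4,2)->N->(3,2) | ant1:(1,1)->S->(2,1)
  grid max=2 at (2,1)
Step 5: ant0:(3,2)->S->(4,2) | ant1:(2,1)->N->(1,1)
  grid max=3 at (4,2)
Step 6: ant0:(4,2)->N->(3,2) | ant1:(1,1)->S->(2,1)
  grid max=2 at (2,1)
Final grid:
  0 0 0 0
  0 0 0 0
  0 2 0 0
  0 0 1 0
  0 0 2 0
Max pheromone 2 at (2,1)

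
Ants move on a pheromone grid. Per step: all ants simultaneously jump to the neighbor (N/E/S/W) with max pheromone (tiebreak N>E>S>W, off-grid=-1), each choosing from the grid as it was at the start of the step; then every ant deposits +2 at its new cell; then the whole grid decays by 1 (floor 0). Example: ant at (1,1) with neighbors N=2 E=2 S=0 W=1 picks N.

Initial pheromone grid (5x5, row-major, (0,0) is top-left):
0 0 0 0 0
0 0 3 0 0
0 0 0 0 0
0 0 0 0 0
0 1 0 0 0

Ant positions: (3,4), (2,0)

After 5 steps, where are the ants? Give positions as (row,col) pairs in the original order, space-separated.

Step 1: ant0:(3,4)->N->(2,4) | ant1:(2,0)->N->(1,0)
  grid max=2 at (1,2)
Step 2: ant0:(2,4)->N->(1,4) | ant1:(1,0)->N->(0,0)
  grid max=1 at (0,0)
Step 3: ant0:(1,4)->N->(0,4) | ant1:(0,0)->E->(0,1)
  grid max=1 at (0,1)
Step 4: ant0:(0,4)->S->(1,4) | ant1:(0,1)->E->(0,2)
  grid max=1 at (0,2)
Step 5: ant0:(1,4)->N->(0,4) | ant1:(0,2)->E->(0,3)
  grid max=1 at (0,3)

(0,4) (0,3)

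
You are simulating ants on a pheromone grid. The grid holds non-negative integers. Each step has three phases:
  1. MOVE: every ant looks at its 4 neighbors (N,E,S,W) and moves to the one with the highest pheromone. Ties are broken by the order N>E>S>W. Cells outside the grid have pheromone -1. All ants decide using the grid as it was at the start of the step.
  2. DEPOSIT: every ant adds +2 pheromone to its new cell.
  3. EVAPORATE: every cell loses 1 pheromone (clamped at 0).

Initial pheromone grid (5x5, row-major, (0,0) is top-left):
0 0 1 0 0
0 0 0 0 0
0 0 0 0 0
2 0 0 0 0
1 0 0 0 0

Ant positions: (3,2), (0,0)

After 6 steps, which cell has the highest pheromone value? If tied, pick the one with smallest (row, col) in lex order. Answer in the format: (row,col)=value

Answer: (0,2)=5

Derivation:
Step 1: ant0:(3,2)->N->(2,2) | ant1:(0,0)->E->(0,1)
  grid max=1 at (0,1)
Step 2: ant0:(2,2)->N->(1,2) | ant1:(0,1)->E->(0,2)
  grid max=1 at (0,2)
Step 3: ant0:(1,2)->N->(0,2) | ant1:(0,2)->S->(1,2)
  grid max=2 at (0,2)
Step 4: ant0:(0,2)->S->(1,2) | ant1:(1,2)->N->(0,2)
  grid max=3 at (0,2)
Step 5: ant0:(1,2)->N->(0,2) | ant1:(0,2)->S->(1,2)
  grid max=4 at (0,2)
Step 6: ant0:(0,2)->S->(1,2) | ant1:(1,2)->N->(0,2)
  grid max=5 at (0,2)
Final grid:
  0 0 5 0 0
  0 0 5 0 0
  0 0 0 0 0
  0 0 0 0 0
  0 0 0 0 0
Max pheromone 5 at (0,2)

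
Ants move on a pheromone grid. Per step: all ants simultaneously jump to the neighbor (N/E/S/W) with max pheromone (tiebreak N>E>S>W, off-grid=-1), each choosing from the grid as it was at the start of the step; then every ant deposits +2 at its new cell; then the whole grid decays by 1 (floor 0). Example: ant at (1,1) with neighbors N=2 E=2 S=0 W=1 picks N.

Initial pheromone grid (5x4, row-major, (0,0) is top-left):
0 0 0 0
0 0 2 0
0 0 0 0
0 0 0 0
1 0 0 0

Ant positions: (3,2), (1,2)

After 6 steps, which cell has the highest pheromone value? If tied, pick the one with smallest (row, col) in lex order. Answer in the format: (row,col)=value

Answer: (1,2)=8

Derivation:
Step 1: ant0:(3,2)->N->(2,2) | ant1:(1,2)->N->(0,2)
  grid max=1 at (0,2)
Step 2: ant0:(2,2)->N->(1,2) | ant1:(0,2)->S->(1,2)
  grid max=4 at (1,2)
Step 3: ant0:(1,2)->N->(0,2) | ant1:(1,2)->N->(0,2)
  grid max=3 at (0,2)
Step 4: ant0:(0,2)->S->(1,2) | ant1:(0,2)->S->(1,2)
  grid max=6 at (1,2)
Step 5: ant0:(1,2)->N->(0,2) | ant1:(1,2)->N->(0,2)
  grid max=5 at (0,2)
Step 6: ant0:(0,2)->S->(1,2) | ant1:(0,2)->S->(1,2)
  grid max=8 at (1,2)
Final grid:
  0 0 4 0
  0 0 8 0
  0 0 0 0
  0 0 0 0
  0 0 0 0
Max pheromone 8 at (1,2)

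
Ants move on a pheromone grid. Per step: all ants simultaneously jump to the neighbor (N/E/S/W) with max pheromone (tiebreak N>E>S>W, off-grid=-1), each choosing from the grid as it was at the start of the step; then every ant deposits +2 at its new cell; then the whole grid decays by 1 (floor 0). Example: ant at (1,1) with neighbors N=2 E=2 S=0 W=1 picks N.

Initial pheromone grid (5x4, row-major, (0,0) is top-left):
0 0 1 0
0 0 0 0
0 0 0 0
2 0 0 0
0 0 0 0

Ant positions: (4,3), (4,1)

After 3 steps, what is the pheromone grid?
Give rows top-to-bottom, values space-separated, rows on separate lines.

After step 1: ants at (3,3),(3,1)
  0 0 0 0
  0 0 0 0
  0 0 0 0
  1 1 0 1
  0 0 0 0
After step 2: ants at (2,3),(3,0)
  0 0 0 0
  0 0 0 0
  0 0 0 1
  2 0 0 0
  0 0 0 0
After step 3: ants at (1,3),(2,0)
  0 0 0 0
  0 0 0 1
  1 0 0 0
  1 0 0 0
  0 0 0 0

0 0 0 0
0 0 0 1
1 0 0 0
1 0 0 0
0 0 0 0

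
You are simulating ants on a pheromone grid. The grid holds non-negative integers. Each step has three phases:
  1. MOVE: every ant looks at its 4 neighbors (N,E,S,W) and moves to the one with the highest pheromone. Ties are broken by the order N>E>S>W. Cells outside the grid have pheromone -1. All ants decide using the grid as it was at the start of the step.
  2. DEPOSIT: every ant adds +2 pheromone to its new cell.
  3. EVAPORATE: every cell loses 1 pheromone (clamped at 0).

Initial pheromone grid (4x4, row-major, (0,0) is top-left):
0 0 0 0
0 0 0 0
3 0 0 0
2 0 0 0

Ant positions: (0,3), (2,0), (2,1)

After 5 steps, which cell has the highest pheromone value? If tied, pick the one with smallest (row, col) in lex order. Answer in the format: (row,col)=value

Answer: (2,0)=8

Derivation:
Step 1: ant0:(0,3)->S->(1,3) | ant1:(2,0)->S->(3,0) | ant2:(2,1)->W->(2,0)
  grid max=4 at (2,0)
Step 2: ant0:(1,3)->N->(0,3) | ant1:(3,0)->N->(2,0) | ant2:(2,0)->S->(3,0)
  grid max=5 at (2,0)
Step 3: ant0:(0,3)->S->(1,3) | ant1:(2,0)->S->(3,0) | ant2:(3,0)->N->(2,0)
  grid max=6 at (2,0)
Step 4: ant0:(1,3)->N->(0,3) | ant1:(3,0)->N->(2,0) | ant2:(2,0)->S->(3,0)
  grid max=7 at (2,0)
Step 5: ant0:(0,3)->S->(1,3) | ant1:(2,0)->S->(3,0) | ant2:(3,0)->N->(2,0)
  grid max=8 at (2,0)
Final grid:
  0 0 0 0
  0 0 0 1
  8 0 0 0
  7 0 0 0
Max pheromone 8 at (2,0)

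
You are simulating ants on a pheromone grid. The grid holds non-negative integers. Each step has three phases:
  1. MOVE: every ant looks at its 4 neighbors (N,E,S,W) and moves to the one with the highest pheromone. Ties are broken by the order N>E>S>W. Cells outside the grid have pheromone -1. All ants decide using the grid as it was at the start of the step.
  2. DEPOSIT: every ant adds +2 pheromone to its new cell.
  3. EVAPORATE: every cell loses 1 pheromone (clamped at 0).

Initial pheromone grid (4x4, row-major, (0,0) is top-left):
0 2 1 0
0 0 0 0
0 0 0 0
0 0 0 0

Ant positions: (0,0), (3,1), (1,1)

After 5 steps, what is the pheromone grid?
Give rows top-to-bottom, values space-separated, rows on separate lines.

After step 1: ants at (0,1),(2,1),(0,1)
  0 5 0 0
  0 0 0 0
  0 1 0 0
  0 0 0 0
After step 2: ants at (0,2),(1,1),(0,2)
  0 4 3 0
  0 1 0 0
  0 0 0 0
  0 0 0 0
After step 3: ants at (0,1),(0,1),(0,1)
  0 9 2 0
  0 0 0 0
  0 0 0 0
  0 0 0 0
After step 4: ants at (0,2),(0,2),(0,2)
  0 8 7 0
  0 0 0 0
  0 0 0 0
  0 0 0 0
After step 5: ants at (0,1),(0,1),(0,1)
  0 13 6 0
  0 0 0 0
  0 0 0 0
  0 0 0 0

0 13 6 0
0 0 0 0
0 0 0 0
0 0 0 0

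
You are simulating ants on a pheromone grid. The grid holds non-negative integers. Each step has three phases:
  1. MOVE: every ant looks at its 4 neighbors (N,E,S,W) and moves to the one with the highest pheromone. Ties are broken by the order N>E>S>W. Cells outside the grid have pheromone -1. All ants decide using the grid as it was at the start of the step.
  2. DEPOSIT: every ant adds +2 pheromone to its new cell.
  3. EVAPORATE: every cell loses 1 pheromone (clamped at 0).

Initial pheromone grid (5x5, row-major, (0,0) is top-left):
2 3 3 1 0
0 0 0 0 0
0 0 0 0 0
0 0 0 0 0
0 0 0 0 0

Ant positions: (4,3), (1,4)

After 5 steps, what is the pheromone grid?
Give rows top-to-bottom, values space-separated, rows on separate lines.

After step 1: ants at (3,3),(0,4)
  1 2 2 0 1
  0 0 0 0 0
  0 0 0 0 0
  0 0 0 1 0
  0 0 0 0 0
After step 2: ants at (2,3),(1,4)
  0 1 1 0 0
  0 0 0 0 1
  0 0 0 1 0
  0 0 0 0 0
  0 0 0 0 0
After step 3: ants at (1,3),(0,4)
  0 0 0 0 1
  0 0 0 1 0
  0 0 0 0 0
  0 0 0 0 0
  0 0 0 0 0
After step 4: ants at (0,3),(1,4)
  0 0 0 1 0
  0 0 0 0 1
  0 0 0 0 0
  0 0 0 0 0
  0 0 0 0 0
After step 5: ants at (0,4),(0,4)
  0 0 0 0 3
  0 0 0 0 0
  0 0 0 0 0
  0 0 0 0 0
  0 0 0 0 0

0 0 0 0 3
0 0 0 0 0
0 0 0 0 0
0 0 0 0 0
0 0 0 0 0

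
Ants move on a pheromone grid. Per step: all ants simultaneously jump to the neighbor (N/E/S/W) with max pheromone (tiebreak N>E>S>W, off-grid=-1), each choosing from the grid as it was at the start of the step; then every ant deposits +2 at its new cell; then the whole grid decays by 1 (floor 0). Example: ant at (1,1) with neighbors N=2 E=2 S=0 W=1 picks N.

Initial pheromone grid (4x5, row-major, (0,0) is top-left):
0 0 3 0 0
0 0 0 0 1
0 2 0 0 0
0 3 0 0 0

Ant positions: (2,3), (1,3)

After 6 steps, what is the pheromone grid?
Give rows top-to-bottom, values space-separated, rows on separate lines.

After step 1: ants at (1,3),(1,4)
  0 0 2 0 0
  0 0 0 1 2
  0 1 0 0 0
  0 2 0 0 0
After step 2: ants at (1,4),(1,3)
  0 0 1 0 0
  0 0 0 2 3
  0 0 0 0 0
  0 1 0 0 0
After step 3: ants at (1,3),(1,4)
  0 0 0 0 0
  0 0 0 3 4
  0 0 0 0 0
  0 0 0 0 0
After step 4: ants at (1,4),(1,3)
  0 0 0 0 0
  0 0 0 4 5
  0 0 0 0 0
  0 0 0 0 0
After step 5: ants at (1,3),(1,4)
  0 0 0 0 0
  0 0 0 5 6
  0 0 0 0 0
  0 0 0 0 0
After step 6: ants at (1,4),(1,3)
  0 0 0 0 0
  0 0 0 6 7
  0 0 0 0 0
  0 0 0 0 0

0 0 0 0 0
0 0 0 6 7
0 0 0 0 0
0 0 0 0 0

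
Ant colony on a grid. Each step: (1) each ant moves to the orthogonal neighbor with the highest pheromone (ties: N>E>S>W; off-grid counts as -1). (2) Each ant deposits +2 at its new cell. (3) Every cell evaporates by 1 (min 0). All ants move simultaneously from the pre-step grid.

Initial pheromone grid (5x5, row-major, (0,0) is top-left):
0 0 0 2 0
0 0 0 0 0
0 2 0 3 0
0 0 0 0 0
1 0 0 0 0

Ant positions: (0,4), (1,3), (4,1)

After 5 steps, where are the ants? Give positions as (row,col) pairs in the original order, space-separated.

Step 1: ant0:(0,4)->W->(0,3) | ant1:(1,3)->S->(2,3) | ant2:(4,1)->W->(4,0)
  grid max=4 at (2,3)
Step 2: ant0:(0,3)->E->(0,4) | ant1:(2,3)->N->(1,3) | ant2:(4,0)->N->(3,0)
  grid max=3 at (2,3)
Step 3: ant0:(0,4)->W->(0,3) | ant1:(1,3)->S->(2,3) | ant2:(3,0)->S->(4,0)
  grid max=4 at (2,3)
Step 4: ant0:(0,3)->E->(0,4) | ant1:(2,3)->N->(1,3) | ant2:(4,0)->N->(3,0)
  grid max=3 at (2,3)
Step 5: ant0:(0,4)->W->(0,3) | ant1:(1,3)->S->(2,3) | ant2:(3,0)->S->(4,0)
  grid max=4 at (2,3)

(0,3) (2,3) (4,0)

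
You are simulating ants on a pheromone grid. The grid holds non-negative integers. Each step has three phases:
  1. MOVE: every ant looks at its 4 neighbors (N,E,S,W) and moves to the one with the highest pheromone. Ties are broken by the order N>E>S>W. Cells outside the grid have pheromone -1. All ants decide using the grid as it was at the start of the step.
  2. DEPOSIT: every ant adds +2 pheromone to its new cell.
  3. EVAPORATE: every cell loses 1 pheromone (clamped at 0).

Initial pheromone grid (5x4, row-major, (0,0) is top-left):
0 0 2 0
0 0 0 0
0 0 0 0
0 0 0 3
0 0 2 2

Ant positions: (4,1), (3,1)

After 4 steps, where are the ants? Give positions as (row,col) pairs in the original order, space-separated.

Step 1: ant0:(4,1)->E->(4,2) | ant1:(3,1)->N->(2,1)
  grid max=3 at (4,2)
Step 2: ant0:(4,2)->E->(4,3) | ant1:(2,1)->N->(1,1)
  grid max=2 at (4,2)
Step 3: ant0:(4,3)->W->(4,2) | ant1:(1,1)->N->(0,1)
  grid max=3 at (4,2)
Step 4: ant0:(4,2)->E->(4,3) | ant1:(0,1)->E->(0,2)
  grid max=2 at (4,2)

(4,3) (0,2)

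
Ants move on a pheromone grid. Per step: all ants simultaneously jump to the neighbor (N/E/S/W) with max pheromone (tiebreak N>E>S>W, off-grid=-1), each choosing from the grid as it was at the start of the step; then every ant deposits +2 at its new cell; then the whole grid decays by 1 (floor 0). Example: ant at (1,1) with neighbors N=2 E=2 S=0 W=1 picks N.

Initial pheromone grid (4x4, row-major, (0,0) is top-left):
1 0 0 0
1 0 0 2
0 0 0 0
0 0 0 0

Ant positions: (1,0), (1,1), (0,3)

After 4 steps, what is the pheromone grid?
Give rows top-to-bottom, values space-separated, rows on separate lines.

After step 1: ants at (0,0),(1,0),(1,3)
  2 0 0 0
  2 0 0 3
  0 0 0 0
  0 0 0 0
After step 2: ants at (1,0),(0,0),(0,3)
  3 0 0 1
  3 0 0 2
  0 0 0 0
  0 0 0 0
After step 3: ants at (0,0),(1,0),(1,3)
  4 0 0 0
  4 0 0 3
  0 0 0 0
  0 0 0 0
After step 4: ants at (1,0),(0,0),(0,3)
  5 0 0 1
  5 0 0 2
  0 0 0 0
  0 0 0 0

5 0 0 1
5 0 0 2
0 0 0 0
0 0 0 0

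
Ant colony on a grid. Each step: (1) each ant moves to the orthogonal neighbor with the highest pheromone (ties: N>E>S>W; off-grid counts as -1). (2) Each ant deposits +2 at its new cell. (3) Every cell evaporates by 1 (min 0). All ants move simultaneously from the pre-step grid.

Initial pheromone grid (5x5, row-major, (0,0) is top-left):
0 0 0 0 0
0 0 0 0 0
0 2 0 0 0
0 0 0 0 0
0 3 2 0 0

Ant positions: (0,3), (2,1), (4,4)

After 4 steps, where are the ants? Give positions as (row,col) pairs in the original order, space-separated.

Step 1: ant0:(0,3)->E->(0,4) | ant1:(2,1)->N->(1,1) | ant2:(4,4)->N->(3,4)
  grid max=2 at (4,1)
Step 2: ant0:(0,4)->S->(1,4) | ant1:(1,1)->S->(2,1) | ant2:(3,4)->N->(2,4)
  grid max=2 at (2,1)
Step 3: ant0:(1,4)->S->(2,4) | ant1:(2,1)->N->(1,1) | ant2:(2,4)->N->(1,4)
  grid max=2 at (1,4)
Step 4: ant0:(2,4)->N->(1,4) | ant1:(1,1)->S->(2,1) | ant2:(1,4)->S->(2,4)
  grid max=3 at (1,4)

(1,4) (2,1) (2,4)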